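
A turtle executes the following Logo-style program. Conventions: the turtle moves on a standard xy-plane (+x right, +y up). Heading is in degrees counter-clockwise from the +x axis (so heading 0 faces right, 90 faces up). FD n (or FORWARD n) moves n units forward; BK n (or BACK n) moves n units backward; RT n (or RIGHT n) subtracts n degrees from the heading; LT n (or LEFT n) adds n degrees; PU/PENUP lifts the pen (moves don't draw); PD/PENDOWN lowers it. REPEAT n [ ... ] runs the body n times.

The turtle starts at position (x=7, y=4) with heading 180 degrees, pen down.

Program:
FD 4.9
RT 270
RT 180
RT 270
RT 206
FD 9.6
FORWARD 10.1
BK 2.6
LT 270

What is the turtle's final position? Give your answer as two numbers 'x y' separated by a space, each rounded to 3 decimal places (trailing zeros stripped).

Answer: 17.469 -3.496

Derivation:
Executing turtle program step by step:
Start: pos=(7,4), heading=180, pen down
FD 4.9: (7,4) -> (2.1,4) [heading=180, draw]
RT 270: heading 180 -> 270
RT 180: heading 270 -> 90
RT 270: heading 90 -> 180
RT 206: heading 180 -> 334
FD 9.6: (2.1,4) -> (10.728,-0.208) [heading=334, draw]
FD 10.1: (10.728,-0.208) -> (19.806,-4.636) [heading=334, draw]
BK 2.6: (19.806,-4.636) -> (17.469,-3.496) [heading=334, draw]
LT 270: heading 334 -> 244
Final: pos=(17.469,-3.496), heading=244, 4 segment(s) drawn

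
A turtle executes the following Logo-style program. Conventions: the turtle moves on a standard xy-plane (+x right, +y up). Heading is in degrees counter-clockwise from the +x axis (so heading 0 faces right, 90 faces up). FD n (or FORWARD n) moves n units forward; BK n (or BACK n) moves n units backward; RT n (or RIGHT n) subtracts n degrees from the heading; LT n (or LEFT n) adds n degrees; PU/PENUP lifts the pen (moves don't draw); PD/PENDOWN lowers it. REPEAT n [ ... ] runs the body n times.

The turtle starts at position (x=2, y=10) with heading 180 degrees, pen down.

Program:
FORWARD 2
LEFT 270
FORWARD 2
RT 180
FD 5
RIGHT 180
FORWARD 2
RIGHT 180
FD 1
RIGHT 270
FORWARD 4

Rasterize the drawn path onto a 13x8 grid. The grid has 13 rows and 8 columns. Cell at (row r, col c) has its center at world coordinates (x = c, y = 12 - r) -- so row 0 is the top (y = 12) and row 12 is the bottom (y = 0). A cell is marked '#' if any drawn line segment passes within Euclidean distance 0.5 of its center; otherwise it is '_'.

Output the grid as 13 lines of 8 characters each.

Answer: #_______
#_______
###_____
#_______
#####___
#_______
________
________
________
________
________
________
________

Derivation:
Segment 0: (2,10) -> (0,10)
Segment 1: (0,10) -> (0,12)
Segment 2: (0,12) -> (-0,7)
Segment 3: (-0,7) -> (-0,9)
Segment 4: (-0,9) -> (-0,8)
Segment 5: (-0,8) -> (4,8)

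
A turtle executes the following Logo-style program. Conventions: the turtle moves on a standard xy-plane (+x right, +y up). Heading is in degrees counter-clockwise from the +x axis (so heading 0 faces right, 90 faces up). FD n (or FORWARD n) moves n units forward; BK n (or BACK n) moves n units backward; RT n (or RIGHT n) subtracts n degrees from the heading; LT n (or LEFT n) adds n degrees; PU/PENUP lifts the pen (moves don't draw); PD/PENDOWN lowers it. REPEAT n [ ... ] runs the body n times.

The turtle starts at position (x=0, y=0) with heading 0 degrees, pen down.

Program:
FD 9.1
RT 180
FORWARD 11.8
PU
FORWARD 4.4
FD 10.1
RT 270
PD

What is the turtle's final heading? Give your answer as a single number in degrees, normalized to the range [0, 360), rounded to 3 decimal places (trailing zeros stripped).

Executing turtle program step by step:
Start: pos=(0,0), heading=0, pen down
FD 9.1: (0,0) -> (9.1,0) [heading=0, draw]
RT 180: heading 0 -> 180
FD 11.8: (9.1,0) -> (-2.7,0) [heading=180, draw]
PU: pen up
FD 4.4: (-2.7,0) -> (-7.1,0) [heading=180, move]
FD 10.1: (-7.1,0) -> (-17.2,0) [heading=180, move]
RT 270: heading 180 -> 270
PD: pen down
Final: pos=(-17.2,0), heading=270, 2 segment(s) drawn

Answer: 270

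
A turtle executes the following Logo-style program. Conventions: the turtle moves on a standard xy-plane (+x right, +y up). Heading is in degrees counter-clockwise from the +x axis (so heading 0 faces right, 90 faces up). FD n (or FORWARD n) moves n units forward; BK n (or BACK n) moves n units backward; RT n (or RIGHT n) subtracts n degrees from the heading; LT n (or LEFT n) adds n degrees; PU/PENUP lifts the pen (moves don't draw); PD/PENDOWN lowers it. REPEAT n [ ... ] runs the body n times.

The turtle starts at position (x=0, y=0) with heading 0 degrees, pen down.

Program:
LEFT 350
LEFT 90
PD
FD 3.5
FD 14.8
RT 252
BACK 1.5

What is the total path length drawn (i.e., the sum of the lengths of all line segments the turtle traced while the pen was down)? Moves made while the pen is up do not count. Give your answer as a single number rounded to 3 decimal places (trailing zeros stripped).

Executing turtle program step by step:
Start: pos=(0,0), heading=0, pen down
LT 350: heading 0 -> 350
LT 90: heading 350 -> 80
PD: pen down
FD 3.5: (0,0) -> (0.608,3.447) [heading=80, draw]
FD 14.8: (0.608,3.447) -> (3.178,18.022) [heading=80, draw]
RT 252: heading 80 -> 188
BK 1.5: (3.178,18.022) -> (4.663,18.231) [heading=188, draw]
Final: pos=(4.663,18.231), heading=188, 3 segment(s) drawn

Segment lengths:
  seg 1: (0,0) -> (0.608,3.447), length = 3.5
  seg 2: (0.608,3.447) -> (3.178,18.022), length = 14.8
  seg 3: (3.178,18.022) -> (4.663,18.231), length = 1.5
Total = 19.8

Answer: 19.8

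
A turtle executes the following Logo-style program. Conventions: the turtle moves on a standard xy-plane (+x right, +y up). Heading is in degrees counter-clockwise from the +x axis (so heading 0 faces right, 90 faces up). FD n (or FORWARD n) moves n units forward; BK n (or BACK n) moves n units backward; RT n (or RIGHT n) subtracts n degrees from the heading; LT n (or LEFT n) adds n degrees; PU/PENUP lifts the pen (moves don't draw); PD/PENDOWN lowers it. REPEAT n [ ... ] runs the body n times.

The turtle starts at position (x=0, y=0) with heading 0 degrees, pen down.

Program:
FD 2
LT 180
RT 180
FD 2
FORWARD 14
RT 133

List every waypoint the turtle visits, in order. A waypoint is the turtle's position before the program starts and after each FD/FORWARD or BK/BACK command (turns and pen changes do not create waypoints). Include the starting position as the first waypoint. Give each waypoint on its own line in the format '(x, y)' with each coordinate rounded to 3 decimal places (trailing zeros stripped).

Executing turtle program step by step:
Start: pos=(0,0), heading=0, pen down
FD 2: (0,0) -> (2,0) [heading=0, draw]
LT 180: heading 0 -> 180
RT 180: heading 180 -> 0
FD 2: (2,0) -> (4,0) [heading=0, draw]
FD 14: (4,0) -> (18,0) [heading=0, draw]
RT 133: heading 0 -> 227
Final: pos=(18,0), heading=227, 3 segment(s) drawn
Waypoints (4 total):
(0, 0)
(2, 0)
(4, 0)
(18, 0)

Answer: (0, 0)
(2, 0)
(4, 0)
(18, 0)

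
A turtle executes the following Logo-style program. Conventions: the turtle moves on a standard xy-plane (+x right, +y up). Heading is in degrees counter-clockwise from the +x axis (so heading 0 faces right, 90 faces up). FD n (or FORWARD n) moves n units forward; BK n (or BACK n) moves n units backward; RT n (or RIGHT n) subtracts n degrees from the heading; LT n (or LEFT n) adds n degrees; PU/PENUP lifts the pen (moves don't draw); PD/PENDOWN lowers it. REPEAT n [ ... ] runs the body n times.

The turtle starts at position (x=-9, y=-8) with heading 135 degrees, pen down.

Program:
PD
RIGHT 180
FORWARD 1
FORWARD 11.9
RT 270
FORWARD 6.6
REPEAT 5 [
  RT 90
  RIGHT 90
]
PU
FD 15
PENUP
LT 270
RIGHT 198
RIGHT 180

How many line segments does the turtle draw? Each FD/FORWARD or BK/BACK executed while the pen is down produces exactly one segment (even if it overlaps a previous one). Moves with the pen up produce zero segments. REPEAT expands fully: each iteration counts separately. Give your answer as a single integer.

Answer: 3

Derivation:
Executing turtle program step by step:
Start: pos=(-9,-8), heading=135, pen down
PD: pen down
RT 180: heading 135 -> 315
FD 1: (-9,-8) -> (-8.293,-8.707) [heading=315, draw]
FD 11.9: (-8.293,-8.707) -> (0.122,-17.122) [heading=315, draw]
RT 270: heading 315 -> 45
FD 6.6: (0.122,-17.122) -> (4.789,-12.455) [heading=45, draw]
REPEAT 5 [
  -- iteration 1/5 --
  RT 90: heading 45 -> 315
  RT 90: heading 315 -> 225
  -- iteration 2/5 --
  RT 90: heading 225 -> 135
  RT 90: heading 135 -> 45
  -- iteration 3/5 --
  RT 90: heading 45 -> 315
  RT 90: heading 315 -> 225
  -- iteration 4/5 --
  RT 90: heading 225 -> 135
  RT 90: heading 135 -> 45
  -- iteration 5/5 --
  RT 90: heading 45 -> 315
  RT 90: heading 315 -> 225
]
PU: pen up
FD 15: (4.789,-12.455) -> (-5.818,-23.061) [heading=225, move]
PU: pen up
LT 270: heading 225 -> 135
RT 198: heading 135 -> 297
RT 180: heading 297 -> 117
Final: pos=(-5.818,-23.061), heading=117, 3 segment(s) drawn
Segments drawn: 3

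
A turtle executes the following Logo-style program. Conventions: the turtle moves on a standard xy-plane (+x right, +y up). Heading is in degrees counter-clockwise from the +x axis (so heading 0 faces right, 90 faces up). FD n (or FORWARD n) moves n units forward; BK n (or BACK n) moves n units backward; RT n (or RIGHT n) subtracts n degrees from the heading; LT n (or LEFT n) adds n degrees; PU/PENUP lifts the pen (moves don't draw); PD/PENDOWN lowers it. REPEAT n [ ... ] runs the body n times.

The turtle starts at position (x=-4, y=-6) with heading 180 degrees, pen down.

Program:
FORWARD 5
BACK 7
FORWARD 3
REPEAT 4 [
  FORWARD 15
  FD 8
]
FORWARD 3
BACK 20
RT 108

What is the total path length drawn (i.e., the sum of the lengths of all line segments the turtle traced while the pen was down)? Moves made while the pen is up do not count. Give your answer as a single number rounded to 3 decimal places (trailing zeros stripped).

Answer: 130

Derivation:
Executing turtle program step by step:
Start: pos=(-4,-6), heading=180, pen down
FD 5: (-4,-6) -> (-9,-6) [heading=180, draw]
BK 7: (-9,-6) -> (-2,-6) [heading=180, draw]
FD 3: (-2,-6) -> (-5,-6) [heading=180, draw]
REPEAT 4 [
  -- iteration 1/4 --
  FD 15: (-5,-6) -> (-20,-6) [heading=180, draw]
  FD 8: (-20,-6) -> (-28,-6) [heading=180, draw]
  -- iteration 2/4 --
  FD 15: (-28,-6) -> (-43,-6) [heading=180, draw]
  FD 8: (-43,-6) -> (-51,-6) [heading=180, draw]
  -- iteration 3/4 --
  FD 15: (-51,-6) -> (-66,-6) [heading=180, draw]
  FD 8: (-66,-6) -> (-74,-6) [heading=180, draw]
  -- iteration 4/4 --
  FD 15: (-74,-6) -> (-89,-6) [heading=180, draw]
  FD 8: (-89,-6) -> (-97,-6) [heading=180, draw]
]
FD 3: (-97,-6) -> (-100,-6) [heading=180, draw]
BK 20: (-100,-6) -> (-80,-6) [heading=180, draw]
RT 108: heading 180 -> 72
Final: pos=(-80,-6), heading=72, 13 segment(s) drawn

Segment lengths:
  seg 1: (-4,-6) -> (-9,-6), length = 5
  seg 2: (-9,-6) -> (-2,-6), length = 7
  seg 3: (-2,-6) -> (-5,-6), length = 3
  seg 4: (-5,-6) -> (-20,-6), length = 15
  seg 5: (-20,-6) -> (-28,-6), length = 8
  seg 6: (-28,-6) -> (-43,-6), length = 15
  seg 7: (-43,-6) -> (-51,-6), length = 8
  seg 8: (-51,-6) -> (-66,-6), length = 15
  seg 9: (-66,-6) -> (-74,-6), length = 8
  seg 10: (-74,-6) -> (-89,-6), length = 15
  seg 11: (-89,-6) -> (-97,-6), length = 8
  seg 12: (-97,-6) -> (-100,-6), length = 3
  seg 13: (-100,-6) -> (-80,-6), length = 20
Total = 130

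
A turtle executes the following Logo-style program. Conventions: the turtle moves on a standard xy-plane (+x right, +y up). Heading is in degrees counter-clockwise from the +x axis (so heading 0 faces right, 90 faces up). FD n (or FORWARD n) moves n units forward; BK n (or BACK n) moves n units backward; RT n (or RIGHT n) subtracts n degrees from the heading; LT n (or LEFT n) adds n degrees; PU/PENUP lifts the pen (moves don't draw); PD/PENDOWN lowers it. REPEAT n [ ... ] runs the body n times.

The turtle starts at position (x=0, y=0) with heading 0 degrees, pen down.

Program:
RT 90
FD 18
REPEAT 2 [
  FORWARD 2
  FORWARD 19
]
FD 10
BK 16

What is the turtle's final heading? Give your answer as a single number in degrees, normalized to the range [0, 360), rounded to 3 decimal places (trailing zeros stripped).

Executing turtle program step by step:
Start: pos=(0,0), heading=0, pen down
RT 90: heading 0 -> 270
FD 18: (0,0) -> (0,-18) [heading=270, draw]
REPEAT 2 [
  -- iteration 1/2 --
  FD 2: (0,-18) -> (0,-20) [heading=270, draw]
  FD 19: (0,-20) -> (0,-39) [heading=270, draw]
  -- iteration 2/2 --
  FD 2: (0,-39) -> (0,-41) [heading=270, draw]
  FD 19: (0,-41) -> (0,-60) [heading=270, draw]
]
FD 10: (0,-60) -> (0,-70) [heading=270, draw]
BK 16: (0,-70) -> (0,-54) [heading=270, draw]
Final: pos=(0,-54), heading=270, 7 segment(s) drawn

Answer: 270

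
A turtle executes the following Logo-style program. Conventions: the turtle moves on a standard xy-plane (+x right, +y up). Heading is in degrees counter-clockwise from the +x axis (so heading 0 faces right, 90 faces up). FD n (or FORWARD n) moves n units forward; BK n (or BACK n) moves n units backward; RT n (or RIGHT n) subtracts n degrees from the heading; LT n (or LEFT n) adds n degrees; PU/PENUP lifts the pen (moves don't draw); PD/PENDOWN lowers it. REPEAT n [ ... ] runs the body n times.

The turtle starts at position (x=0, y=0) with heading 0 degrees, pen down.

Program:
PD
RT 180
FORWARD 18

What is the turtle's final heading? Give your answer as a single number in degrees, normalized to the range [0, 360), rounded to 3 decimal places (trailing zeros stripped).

Executing turtle program step by step:
Start: pos=(0,0), heading=0, pen down
PD: pen down
RT 180: heading 0 -> 180
FD 18: (0,0) -> (-18,0) [heading=180, draw]
Final: pos=(-18,0), heading=180, 1 segment(s) drawn

Answer: 180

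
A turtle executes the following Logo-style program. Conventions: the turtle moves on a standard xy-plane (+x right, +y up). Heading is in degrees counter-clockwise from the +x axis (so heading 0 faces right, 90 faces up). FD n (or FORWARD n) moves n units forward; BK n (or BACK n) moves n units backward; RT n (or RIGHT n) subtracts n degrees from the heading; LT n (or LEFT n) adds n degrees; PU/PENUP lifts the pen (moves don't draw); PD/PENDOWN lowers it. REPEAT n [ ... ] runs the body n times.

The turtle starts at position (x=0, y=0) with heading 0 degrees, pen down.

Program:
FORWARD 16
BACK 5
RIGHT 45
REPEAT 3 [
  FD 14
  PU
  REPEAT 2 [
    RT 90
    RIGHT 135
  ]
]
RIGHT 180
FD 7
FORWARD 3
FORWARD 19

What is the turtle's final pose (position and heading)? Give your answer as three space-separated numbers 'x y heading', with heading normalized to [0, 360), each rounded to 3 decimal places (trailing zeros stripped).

Executing turtle program step by step:
Start: pos=(0,0), heading=0, pen down
FD 16: (0,0) -> (16,0) [heading=0, draw]
BK 5: (16,0) -> (11,0) [heading=0, draw]
RT 45: heading 0 -> 315
REPEAT 3 [
  -- iteration 1/3 --
  FD 14: (11,0) -> (20.899,-9.899) [heading=315, draw]
  PU: pen up
  REPEAT 2 [
    -- iteration 1/2 --
    RT 90: heading 315 -> 225
    RT 135: heading 225 -> 90
    -- iteration 2/2 --
    RT 90: heading 90 -> 0
    RT 135: heading 0 -> 225
  ]
  -- iteration 2/3 --
  FD 14: (20.899,-9.899) -> (11,-19.799) [heading=225, move]
  PU: pen up
  REPEAT 2 [
    -- iteration 1/2 --
    RT 90: heading 225 -> 135
    RT 135: heading 135 -> 0
    -- iteration 2/2 --
    RT 90: heading 0 -> 270
    RT 135: heading 270 -> 135
  ]
  -- iteration 3/3 --
  FD 14: (11,-19.799) -> (1.101,-9.899) [heading=135, move]
  PU: pen up
  REPEAT 2 [
    -- iteration 1/2 --
    RT 90: heading 135 -> 45
    RT 135: heading 45 -> 270
    -- iteration 2/2 --
    RT 90: heading 270 -> 180
    RT 135: heading 180 -> 45
  ]
]
RT 180: heading 45 -> 225
FD 7: (1.101,-9.899) -> (-3.849,-14.849) [heading=225, move]
FD 3: (-3.849,-14.849) -> (-5.971,-16.971) [heading=225, move]
FD 19: (-5.971,-16.971) -> (-19.406,-30.406) [heading=225, move]
Final: pos=(-19.406,-30.406), heading=225, 3 segment(s) drawn

Answer: -19.406 -30.406 225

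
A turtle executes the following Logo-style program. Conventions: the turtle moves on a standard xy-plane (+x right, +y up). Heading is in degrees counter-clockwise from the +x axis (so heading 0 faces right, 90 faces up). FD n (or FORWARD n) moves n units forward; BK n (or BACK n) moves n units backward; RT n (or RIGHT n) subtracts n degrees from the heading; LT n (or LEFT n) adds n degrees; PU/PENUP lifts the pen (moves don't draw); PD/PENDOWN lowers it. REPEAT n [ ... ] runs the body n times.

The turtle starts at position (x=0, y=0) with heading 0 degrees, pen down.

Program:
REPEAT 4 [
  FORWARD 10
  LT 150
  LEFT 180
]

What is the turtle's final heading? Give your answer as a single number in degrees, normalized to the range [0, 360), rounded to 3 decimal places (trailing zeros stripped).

Executing turtle program step by step:
Start: pos=(0,0), heading=0, pen down
REPEAT 4 [
  -- iteration 1/4 --
  FD 10: (0,0) -> (10,0) [heading=0, draw]
  LT 150: heading 0 -> 150
  LT 180: heading 150 -> 330
  -- iteration 2/4 --
  FD 10: (10,0) -> (18.66,-5) [heading=330, draw]
  LT 150: heading 330 -> 120
  LT 180: heading 120 -> 300
  -- iteration 3/4 --
  FD 10: (18.66,-5) -> (23.66,-13.66) [heading=300, draw]
  LT 150: heading 300 -> 90
  LT 180: heading 90 -> 270
  -- iteration 4/4 --
  FD 10: (23.66,-13.66) -> (23.66,-23.66) [heading=270, draw]
  LT 150: heading 270 -> 60
  LT 180: heading 60 -> 240
]
Final: pos=(23.66,-23.66), heading=240, 4 segment(s) drawn

Answer: 240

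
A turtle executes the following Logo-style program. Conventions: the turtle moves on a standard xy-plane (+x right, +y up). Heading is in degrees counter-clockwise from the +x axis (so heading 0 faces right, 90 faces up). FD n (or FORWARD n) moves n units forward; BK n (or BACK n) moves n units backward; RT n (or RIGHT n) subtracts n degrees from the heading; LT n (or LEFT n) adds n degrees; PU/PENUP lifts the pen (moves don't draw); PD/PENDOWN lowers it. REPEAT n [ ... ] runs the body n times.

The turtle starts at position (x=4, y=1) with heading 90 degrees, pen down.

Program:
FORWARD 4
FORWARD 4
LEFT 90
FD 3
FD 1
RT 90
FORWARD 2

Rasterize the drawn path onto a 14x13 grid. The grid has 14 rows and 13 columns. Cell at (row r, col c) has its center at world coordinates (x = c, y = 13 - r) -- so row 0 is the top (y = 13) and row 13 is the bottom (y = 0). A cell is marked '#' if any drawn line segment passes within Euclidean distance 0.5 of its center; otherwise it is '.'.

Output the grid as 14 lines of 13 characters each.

Segment 0: (4,1) -> (4,5)
Segment 1: (4,5) -> (4,9)
Segment 2: (4,9) -> (1,9)
Segment 3: (1,9) -> (0,9)
Segment 4: (0,9) -> (0,11)

Answer: .............
.............
#............
#............
#####........
....#........
....#........
....#........
....#........
....#........
....#........
....#........
....#........
.............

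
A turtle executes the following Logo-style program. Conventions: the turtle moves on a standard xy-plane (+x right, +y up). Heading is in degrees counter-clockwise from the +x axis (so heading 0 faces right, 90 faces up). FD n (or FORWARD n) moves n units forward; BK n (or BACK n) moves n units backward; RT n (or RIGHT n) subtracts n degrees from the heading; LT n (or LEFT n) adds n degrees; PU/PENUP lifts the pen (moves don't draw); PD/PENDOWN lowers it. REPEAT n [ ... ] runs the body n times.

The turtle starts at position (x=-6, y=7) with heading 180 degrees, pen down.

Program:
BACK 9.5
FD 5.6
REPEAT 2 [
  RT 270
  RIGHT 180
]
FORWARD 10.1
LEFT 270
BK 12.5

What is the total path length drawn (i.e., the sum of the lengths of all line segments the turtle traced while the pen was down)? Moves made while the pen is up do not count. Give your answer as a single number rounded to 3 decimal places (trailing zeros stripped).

Answer: 37.7

Derivation:
Executing turtle program step by step:
Start: pos=(-6,7), heading=180, pen down
BK 9.5: (-6,7) -> (3.5,7) [heading=180, draw]
FD 5.6: (3.5,7) -> (-2.1,7) [heading=180, draw]
REPEAT 2 [
  -- iteration 1/2 --
  RT 270: heading 180 -> 270
  RT 180: heading 270 -> 90
  -- iteration 2/2 --
  RT 270: heading 90 -> 180
  RT 180: heading 180 -> 0
]
FD 10.1: (-2.1,7) -> (8,7) [heading=0, draw]
LT 270: heading 0 -> 270
BK 12.5: (8,7) -> (8,19.5) [heading=270, draw]
Final: pos=(8,19.5), heading=270, 4 segment(s) drawn

Segment lengths:
  seg 1: (-6,7) -> (3.5,7), length = 9.5
  seg 2: (3.5,7) -> (-2.1,7), length = 5.6
  seg 3: (-2.1,7) -> (8,7), length = 10.1
  seg 4: (8,7) -> (8,19.5), length = 12.5
Total = 37.7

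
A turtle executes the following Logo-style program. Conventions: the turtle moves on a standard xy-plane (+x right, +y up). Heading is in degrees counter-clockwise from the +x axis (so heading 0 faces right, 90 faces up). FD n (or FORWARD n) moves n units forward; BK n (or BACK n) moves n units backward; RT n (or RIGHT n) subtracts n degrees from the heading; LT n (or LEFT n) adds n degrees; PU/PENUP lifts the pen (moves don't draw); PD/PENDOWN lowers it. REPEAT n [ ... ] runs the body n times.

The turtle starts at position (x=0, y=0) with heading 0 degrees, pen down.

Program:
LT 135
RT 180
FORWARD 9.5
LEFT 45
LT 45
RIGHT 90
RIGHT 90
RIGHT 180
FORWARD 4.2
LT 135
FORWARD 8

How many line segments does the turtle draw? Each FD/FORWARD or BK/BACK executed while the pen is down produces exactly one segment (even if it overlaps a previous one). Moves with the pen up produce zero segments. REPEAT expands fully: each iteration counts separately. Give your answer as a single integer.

Executing turtle program step by step:
Start: pos=(0,0), heading=0, pen down
LT 135: heading 0 -> 135
RT 180: heading 135 -> 315
FD 9.5: (0,0) -> (6.718,-6.718) [heading=315, draw]
LT 45: heading 315 -> 0
LT 45: heading 0 -> 45
RT 90: heading 45 -> 315
RT 90: heading 315 -> 225
RT 180: heading 225 -> 45
FD 4.2: (6.718,-6.718) -> (9.687,-3.748) [heading=45, draw]
LT 135: heading 45 -> 180
FD 8: (9.687,-3.748) -> (1.687,-3.748) [heading=180, draw]
Final: pos=(1.687,-3.748), heading=180, 3 segment(s) drawn
Segments drawn: 3

Answer: 3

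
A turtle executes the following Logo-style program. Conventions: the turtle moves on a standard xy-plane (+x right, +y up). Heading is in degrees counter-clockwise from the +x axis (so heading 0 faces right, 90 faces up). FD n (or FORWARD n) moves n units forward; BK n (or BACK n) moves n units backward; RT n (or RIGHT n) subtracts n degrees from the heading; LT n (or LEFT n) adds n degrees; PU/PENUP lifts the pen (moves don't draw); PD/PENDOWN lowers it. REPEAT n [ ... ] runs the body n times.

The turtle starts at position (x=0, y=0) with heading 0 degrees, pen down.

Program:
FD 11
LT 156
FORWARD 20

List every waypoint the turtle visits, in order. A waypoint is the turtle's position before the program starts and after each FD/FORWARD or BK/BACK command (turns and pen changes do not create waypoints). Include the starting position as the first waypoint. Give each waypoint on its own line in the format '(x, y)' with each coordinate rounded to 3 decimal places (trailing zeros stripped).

Answer: (0, 0)
(11, 0)
(-7.271, 8.135)

Derivation:
Executing turtle program step by step:
Start: pos=(0,0), heading=0, pen down
FD 11: (0,0) -> (11,0) [heading=0, draw]
LT 156: heading 0 -> 156
FD 20: (11,0) -> (-7.271,8.135) [heading=156, draw]
Final: pos=(-7.271,8.135), heading=156, 2 segment(s) drawn
Waypoints (3 total):
(0, 0)
(11, 0)
(-7.271, 8.135)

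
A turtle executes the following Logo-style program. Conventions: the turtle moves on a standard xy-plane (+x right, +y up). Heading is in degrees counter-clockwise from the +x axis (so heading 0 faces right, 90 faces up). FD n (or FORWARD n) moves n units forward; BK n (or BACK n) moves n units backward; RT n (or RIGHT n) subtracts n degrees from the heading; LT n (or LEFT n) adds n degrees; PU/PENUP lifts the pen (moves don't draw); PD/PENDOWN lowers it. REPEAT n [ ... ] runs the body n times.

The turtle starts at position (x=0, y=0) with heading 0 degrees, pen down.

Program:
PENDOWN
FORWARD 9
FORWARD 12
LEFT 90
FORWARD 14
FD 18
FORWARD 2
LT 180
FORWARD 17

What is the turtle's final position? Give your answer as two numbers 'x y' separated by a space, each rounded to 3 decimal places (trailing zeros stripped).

Executing turtle program step by step:
Start: pos=(0,0), heading=0, pen down
PD: pen down
FD 9: (0,0) -> (9,0) [heading=0, draw]
FD 12: (9,0) -> (21,0) [heading=0, draw]
LT 90: heading 0 -> 90
FD 14: (21,0) -> (21,14) [heading=90, draw]
FD 18: (21,14) -> (21,32) [heading=90, draw]
FD 2: (21,32) -> (21,34) [heading=90, draw]
LT 180: heading 90 -> 270
FD 17: (21,34) -> (21,17) [heading=270, draw]
Final: pos=(21,17), heading=270, 6 segment(s) drawn

Answer: 21 17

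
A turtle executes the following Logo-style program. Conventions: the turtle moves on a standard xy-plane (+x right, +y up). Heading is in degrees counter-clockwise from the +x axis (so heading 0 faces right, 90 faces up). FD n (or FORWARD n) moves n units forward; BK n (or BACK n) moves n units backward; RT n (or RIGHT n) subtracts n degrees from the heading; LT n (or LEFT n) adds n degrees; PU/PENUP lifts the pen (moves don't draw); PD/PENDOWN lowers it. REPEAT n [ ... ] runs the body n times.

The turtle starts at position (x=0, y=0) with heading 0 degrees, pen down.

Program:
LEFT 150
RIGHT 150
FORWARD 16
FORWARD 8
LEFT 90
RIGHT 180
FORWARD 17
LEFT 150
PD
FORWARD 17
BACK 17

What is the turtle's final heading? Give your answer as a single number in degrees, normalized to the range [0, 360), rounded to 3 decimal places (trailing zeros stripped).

Executing turtle program step by step:
Start: pos=(0,0), heading=0, pen down
LT 150: heading 0 -> 150
RT 150: heading 150 -> 0
FD 16: (0,0) -> (16,0) [heading=0, draw]
FD 8: (16,0) -> (24,0) [heading=0, draw]
LT 90: heading 0 -> 90
RT 180: heading 90 -> 270
FD 17: (24,0) -> (24,-17) [heading=270, draw]
LT 150: heading 270 -> 60
PD: pen down
FD 17: (24,-17) -> (32.5,-2.278) [heading=60, draw]
BK 17: (32.5,-2.278) -> (24,-17) [heading=60, draw]
Final: pos=(24,-17), heading=60, 5 segment(s) drawn

Answer: 60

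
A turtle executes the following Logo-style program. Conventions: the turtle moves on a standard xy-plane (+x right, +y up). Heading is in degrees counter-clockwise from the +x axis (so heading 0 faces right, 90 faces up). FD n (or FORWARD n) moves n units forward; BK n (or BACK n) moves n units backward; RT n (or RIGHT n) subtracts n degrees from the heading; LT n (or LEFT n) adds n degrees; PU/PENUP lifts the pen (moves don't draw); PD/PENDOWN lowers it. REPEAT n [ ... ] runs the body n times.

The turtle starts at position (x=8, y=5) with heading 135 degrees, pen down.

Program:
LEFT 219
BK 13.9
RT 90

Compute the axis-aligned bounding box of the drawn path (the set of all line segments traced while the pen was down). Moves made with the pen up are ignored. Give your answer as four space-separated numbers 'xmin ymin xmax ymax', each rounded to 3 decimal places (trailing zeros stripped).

Answer: -5.824 5 8 6.453

Derivation:
Executing turtle program step by step:
Start: pos=(8,5), heading=135, pen down
LT 219: heading 135 -> 354
BK 13.9: (8,5) -> (-5.824,6.453) [heading=354, draw]
RT 90: heading 354 -> 264
Final: pos=(-5.824,6.453), heading=264, 1 segment(s) drawn

Segment endpoints: x in {-5.824, 8}, y in {5, 6.453}
xmin=-5.824, ymin=5, xmax=8, ymax=6.453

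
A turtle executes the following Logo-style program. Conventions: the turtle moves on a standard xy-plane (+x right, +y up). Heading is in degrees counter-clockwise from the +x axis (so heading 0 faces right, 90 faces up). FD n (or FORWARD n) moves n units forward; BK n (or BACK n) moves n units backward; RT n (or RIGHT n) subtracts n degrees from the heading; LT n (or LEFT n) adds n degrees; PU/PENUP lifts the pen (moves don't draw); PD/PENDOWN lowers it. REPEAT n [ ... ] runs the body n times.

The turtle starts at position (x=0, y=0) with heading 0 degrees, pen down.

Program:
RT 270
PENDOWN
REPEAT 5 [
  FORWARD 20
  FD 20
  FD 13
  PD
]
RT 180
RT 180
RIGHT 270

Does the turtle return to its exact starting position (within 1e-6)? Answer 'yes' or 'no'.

Executing turtle program step by step:
Start: pos=(0,0), heading=0, pen down
RT 270: heading 0 -> 90
PD: pen down
REPEAT 5 [
  -- iteration 1/5 --
  FD 20: (0,0) -> (0,20) [heading=90, draw]
  FD 20: (0,20) -> (0,40) [heading=90, draw]
  FD 13: (0,40) -> (0,53) [heading=90, draw]
  PD: pen down
  -- iteration 2/5 --
  FD 20: (0,53) -> (0,73) [heading=90, draw]
  FD 20: (0,73) -> (0,93) [heading=90, draw]
  FD 13: (0,93) -> (0,106) [heading=90, draw]
  PD: pen down
  -- iteration 3/5 --
  FD 20: (0,106) -> (0,126) [heading=90, draw]
  FD 20: (0,126) -> (0,146) [heading=90, draw]
  FD 13: (0,146) -> (0,159) [heading=90, draw]
  PD: pen down
  -- iteration 4/5 --
  FD 20: (0,159) -> (0,179) [heading=90, draw]
  FD 20: (0,179) -> (0,199) [heading=90, draw]
  FD 13: (0,199) -> (0,212) [heading=90, draw]
  PD: pen down
  -- iteration 5/5 --
  FD 20: (0,212) -> (0,232) [heading=90, draw]
  FD 20: (0,232) -> (0,252) [heading=90, draw]
  FD 13: (0,252) -> (0,265) [heading=90, draw]
  PD: pen down
]
RT 180: heading 90 -> 270
RT 180: heading 270 -> 90
RT 270: heading 90 -> 180
Final: pos=(0,265), heading=180, 15 segment(s) drawn

Start position: (0, 0)
Final position: (0, 265)
Distance = 265; >= 1e-6 -> NOT closed

Answer: no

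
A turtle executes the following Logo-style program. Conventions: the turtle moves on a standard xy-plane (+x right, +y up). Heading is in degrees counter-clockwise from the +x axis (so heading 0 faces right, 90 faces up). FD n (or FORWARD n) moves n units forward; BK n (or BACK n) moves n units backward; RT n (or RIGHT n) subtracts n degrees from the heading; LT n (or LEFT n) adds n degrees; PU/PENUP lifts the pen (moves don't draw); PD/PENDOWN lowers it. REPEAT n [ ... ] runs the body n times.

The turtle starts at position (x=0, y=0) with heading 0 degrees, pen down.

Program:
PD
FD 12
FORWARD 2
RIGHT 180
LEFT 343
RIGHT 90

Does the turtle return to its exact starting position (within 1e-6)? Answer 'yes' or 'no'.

Answer: no

Derivation:
Executing turtle program step by step:
Start: pos=(0,0), heading=0, pen down
PD: pen down
FD 12: (0,0) -> (12,0) [heading=0, draw]
FD 2: (12,0) -> (14,0) [heading=0, draw]
RT 180: heading 0 -> 180
LT 343: heading 180 -> 163
RT 90: heading 163 -> 73
Final: pos=(14,0), heading=73, 2 segment(s) drawn

Start position: (0, 0)
Final position: (14, 0)
Distance = 14; >= 1e-6 -> NOT closed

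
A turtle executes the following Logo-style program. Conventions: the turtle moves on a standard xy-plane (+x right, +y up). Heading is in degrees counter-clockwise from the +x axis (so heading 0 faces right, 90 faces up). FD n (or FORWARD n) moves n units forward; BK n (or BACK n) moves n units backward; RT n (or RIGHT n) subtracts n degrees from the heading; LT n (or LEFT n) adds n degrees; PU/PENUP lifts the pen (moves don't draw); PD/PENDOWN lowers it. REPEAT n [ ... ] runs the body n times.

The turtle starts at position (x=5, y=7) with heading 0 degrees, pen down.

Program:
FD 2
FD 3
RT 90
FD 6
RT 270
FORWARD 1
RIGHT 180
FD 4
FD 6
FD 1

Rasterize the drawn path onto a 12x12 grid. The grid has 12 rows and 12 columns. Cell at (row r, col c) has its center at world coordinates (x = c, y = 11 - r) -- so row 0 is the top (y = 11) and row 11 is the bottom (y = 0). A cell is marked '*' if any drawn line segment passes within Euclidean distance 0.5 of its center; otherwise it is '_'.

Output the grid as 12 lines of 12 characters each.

Segment 0: (5,7) -> (7,7)
Segment 1: (7,7) -> (10,7)
Segment 2: (10,7) -> (10,1)
Segment 3: (10,1) -> (11,1)
Segment 4: (11,1) -> (7,1)
Segment 5: (7,1) -> (1,1)
Segment 6: (1,1) -> (0,1)

Answer: ____________
____________
____________
____________
_____******_
__________*_
__________*_
__________*_
__________*_
__________*_
************
____________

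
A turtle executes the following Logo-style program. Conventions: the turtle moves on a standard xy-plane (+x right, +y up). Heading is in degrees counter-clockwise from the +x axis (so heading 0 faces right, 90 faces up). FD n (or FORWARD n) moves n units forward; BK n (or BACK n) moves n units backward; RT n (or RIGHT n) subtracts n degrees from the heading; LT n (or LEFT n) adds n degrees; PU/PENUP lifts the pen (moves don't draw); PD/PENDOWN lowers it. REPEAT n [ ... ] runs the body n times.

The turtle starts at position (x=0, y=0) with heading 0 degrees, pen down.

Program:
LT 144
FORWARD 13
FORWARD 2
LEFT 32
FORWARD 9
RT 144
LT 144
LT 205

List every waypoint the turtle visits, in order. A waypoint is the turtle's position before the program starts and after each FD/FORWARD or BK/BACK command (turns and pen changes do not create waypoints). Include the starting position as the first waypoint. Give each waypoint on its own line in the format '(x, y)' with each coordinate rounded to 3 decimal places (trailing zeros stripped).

Executing turtle program step by step:
Start: pos=(0,0), heading=0, pen down
LT 144: heading 0 -> 144
FD 13: (0,0) -> (-10.517,7.641) [heading=144, draw]
FD 2: (-10.517,7.641) -> (-12.135,8.817) [heading=144, draw]
LT 32: heading 144 -> 176
FD 9: (-12.135,8.817) -> (-21.113,9.445) [heading=176, draw]
RT 144: heading 176 -> 32
LT 144: heading 32 -> 176
LT 205: heading 176 -> 21
Final: pos=(-21.113,9.445), heading=21, 3 segment(s) drawn
Waypoints (4 total):
(0, 0)
(-10.517, 7.641)
(-12.135, 8.817)
(-21.113, 9.445)

Answer: (0, 0)
(-10.517, 7.641)
(-12.135, 8.817)
(-21.113, 9.445)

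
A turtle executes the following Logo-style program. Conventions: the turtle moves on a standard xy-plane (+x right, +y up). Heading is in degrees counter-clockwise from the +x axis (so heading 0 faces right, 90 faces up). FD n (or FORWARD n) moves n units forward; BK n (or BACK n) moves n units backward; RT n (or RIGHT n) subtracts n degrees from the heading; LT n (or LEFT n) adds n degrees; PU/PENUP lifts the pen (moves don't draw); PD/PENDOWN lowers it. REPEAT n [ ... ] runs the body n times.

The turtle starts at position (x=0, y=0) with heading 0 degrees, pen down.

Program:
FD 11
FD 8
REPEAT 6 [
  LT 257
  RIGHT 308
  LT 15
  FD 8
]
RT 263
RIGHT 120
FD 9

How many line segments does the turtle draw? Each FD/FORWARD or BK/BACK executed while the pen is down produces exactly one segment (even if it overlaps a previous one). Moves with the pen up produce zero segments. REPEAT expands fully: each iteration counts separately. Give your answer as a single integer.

Answer: 9

Derivation:
Executing turtle program step by step:
Start: pos=(0,0), heading=0, pen down
FD 11: (0,0) -> (11,0) [heading=0, draw]
FD 8: (11,0) -> (19,0) [heading=0, draw]
REPEAT 6 [
  -- iteration 1/6 --
  LT 257: heading 0 -> 257
  RT 308: heading 257 -> 309
  LT 15: heading 309 -> 324
  FD 8: (19,0) -> (25.472,-4.702) [heading=324, draw]
  -- iteration 2/6 --
  LT 257: heading 324 -> 221
  RT 308: heading 221 -> 273
  LT 15: heading 273 -> 288
  FD 8: (25.472,-4.702) -> (27.944,-12.311) [heading=288, draw]
  -- iteration 3/6 --
  LT 257: heading 288 -> 185
  RT 308: heading 185 -> 237
  LT 15: heading 237 -> 252
  FD 8: (27.944,-12.311) -> (25.472,-19.919) [heading=252, draw]
  -- iteration 4/6 --
  LT 257: heading 252 -> 149
  RT 308: heading 149 -> 201
  LT 15: heading 201 -> 216
  FD 8: (25.472,-19.919) -> (19,-24.621) [heading=216, draw]
  -- iteration 5/6 --
  LT 257: heading 216 -> 113
  RT 308: heading 113 -> 165
  LT 15: heading 165 -> 180
  FD 8: (19,-24.621) -> (11,-24.621) [heading=180, draw]
  -- iteration 6/6 --
  LT 257: heading 180 -> 77
  RT 308: heading 77 -> 129
  LT 15: heading 129 -> 144
  FD 8: (11,-24.621) -> (4.528,-19.919) [heading=144, draw]
]
RT 263: heading 144 -> 241
RT 120: heading 241 -> 121
FD 9: (4.528,-19.919) -> (-0.107,-12.205) [heading=121, draw]
Final: pos=(-0.107,-12.205), heading=121, 9 segment(s) drawn
Segments drawn: 9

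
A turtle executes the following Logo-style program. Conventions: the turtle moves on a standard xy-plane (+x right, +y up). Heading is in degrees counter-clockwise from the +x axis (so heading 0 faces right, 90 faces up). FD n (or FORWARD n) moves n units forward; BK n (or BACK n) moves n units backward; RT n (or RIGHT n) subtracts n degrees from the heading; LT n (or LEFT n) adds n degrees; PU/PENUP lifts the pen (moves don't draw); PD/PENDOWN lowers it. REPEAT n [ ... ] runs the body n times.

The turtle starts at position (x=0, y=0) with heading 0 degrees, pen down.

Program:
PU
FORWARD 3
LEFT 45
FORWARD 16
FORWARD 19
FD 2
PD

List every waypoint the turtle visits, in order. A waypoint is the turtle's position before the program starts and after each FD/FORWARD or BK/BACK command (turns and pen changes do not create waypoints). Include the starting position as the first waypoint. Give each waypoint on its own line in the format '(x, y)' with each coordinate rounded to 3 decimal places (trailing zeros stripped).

Executing turtle program step by step:
Start: pos=(0,0), heading=0, pen down
PU: pen up
FD 3: (0,0) -> (3,0) [heading=0, move]
LT 45: heading 0 -> 45
FD 16: (3,0) -> (14.314,11.314) [heading=45, move]
FD 19: (14.314,11.314) -> (27.749,24.749) [heading=45, move]
FD 2: (27.749,24.749) -> (29.163,26.163) [heading=45, move]
PD: pen down
Final: pos=(29.163,26.163), heading=45, 0 segment(s) drawn
Waypoints (5 total):
(0, 0)
(3, 0)
(14.314, 11.314)
(27.749, 24.749)
(29.163, 26.163)

Answer: (0, 0)
(3, 0)
(14.314, 11.314)
(27.749, 24.749)
(29.163, 26.163)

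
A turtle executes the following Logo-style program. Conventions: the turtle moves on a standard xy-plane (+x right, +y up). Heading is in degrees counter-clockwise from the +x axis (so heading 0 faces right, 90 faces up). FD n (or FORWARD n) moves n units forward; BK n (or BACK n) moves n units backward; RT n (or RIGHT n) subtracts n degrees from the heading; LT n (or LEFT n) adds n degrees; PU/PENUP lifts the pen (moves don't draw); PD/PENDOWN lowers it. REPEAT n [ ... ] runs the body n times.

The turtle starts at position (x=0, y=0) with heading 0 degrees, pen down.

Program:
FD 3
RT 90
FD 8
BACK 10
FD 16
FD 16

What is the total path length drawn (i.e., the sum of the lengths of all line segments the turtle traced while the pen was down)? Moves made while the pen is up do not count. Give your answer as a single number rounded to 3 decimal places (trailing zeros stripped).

Answer: 53

Derivation:
Executing turtle program step by step:
Start: pos=(0,0), heading=0, pen down
FD 3: (0,0) -> (3,0) [heading=0, draw]
RT 90: heading 0 -> 270
FD 8: (3,0) -> (3,-8) [heading=270, draw]
BK 10: (3,-8) -> (3,2) [heading=270, draw]
FD 16: (3,2) -> (3,-14) [heading=270, draw]
FD 16: (3,-14) -> (3,-30) [heading=270, draw]
Final: pos=(3,-30), heading=270, 5 segment(s) drawn

Segment lengths:
  seg 1: (0,0) -> (3,0), length = 3
  seg 2: (3,0) -> (3,-8), length = 8
  seg 3: (3,-8) -> (3,2), length = 10
  seg 4: (3,2) -> (3,-14), length = 16
  seg 5: (3,-14) -> (3,-30), length = 16
Total = 53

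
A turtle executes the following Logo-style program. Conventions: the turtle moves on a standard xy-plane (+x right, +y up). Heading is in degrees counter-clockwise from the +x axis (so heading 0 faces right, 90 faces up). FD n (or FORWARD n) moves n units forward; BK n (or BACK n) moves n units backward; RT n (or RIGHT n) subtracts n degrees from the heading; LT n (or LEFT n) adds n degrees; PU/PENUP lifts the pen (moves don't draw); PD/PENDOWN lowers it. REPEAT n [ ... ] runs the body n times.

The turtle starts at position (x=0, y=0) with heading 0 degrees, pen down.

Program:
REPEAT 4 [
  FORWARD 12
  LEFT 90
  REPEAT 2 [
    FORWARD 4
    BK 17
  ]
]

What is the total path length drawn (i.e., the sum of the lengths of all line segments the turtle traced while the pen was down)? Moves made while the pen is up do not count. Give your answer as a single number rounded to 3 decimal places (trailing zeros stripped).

Answer: 216

Derivation:
Executing turtle program step by step:
Start: pos=(0,0), heading=0, pen down
REPEAT 4 [
  -- iteration 1/4 --
  FD 12: (0,0) -> (12,0) [heading=0, draw]
  LT 90: heading 0 -> 90
  REPEAT 2 [
    -- iteration 1/2 --
    FD 4: (12,0) -> (12,4) [heading=90, draw]
    BK 17: (12,4) -> (12,-13) [heading=90, draw]
    -- iteration 2/2 --
    FD 4: (12,-13) -> (12,-9) [heading=90, draw]
    BK 17: (12,-9) -> (12,-26) [heading=90, draw]
  ]
  -- iteration 2/4 --
  FD 12: (12,-26) -> (12,-14) [heading=90, draw]
  LT 90: heading 90 -> 180
  REPEAT 2 [
    -- iteration 1/2 --
    FD 4: (12,-14) -> (8,-14) [heading=180, draw]
    BK 17: (8,-14) -> (25,-14) [heading=180, draw]
    -- iteration 2/2 --
    FD 4: (25,-14) -> (21,-14) [heading=180, draw]
    BK 17: (21,-14) -> (38,-14) [heading=180, draw]
  ]
  -- iteration 3/4 --
  FD 12: (38,-14) -> (26,-14) [heading=180, draw]
  LT 90: heading 180 -> 270
  REPEAT 2 [
    -- iteration 1/2 --
    FD 4: (26,-14) -> (26,-18) [heading=270, draw]
    BK 17: (26,-18) -> (26,-1) [heading=270, draw]
    -- iteration 2/2 --
    FD 4: (26,-1) -> (26,-5) [heading=270, draw]
    BK 17: (26,-5) -> (26,12) [heading=270, draw]
  ]
  -- iteration 4/4 --
  FD 12: (26,12) -> (26,0) [heading=270, draw]
  LT 90: heading 270 -> 0
  REPEAT 2 [
    -- iteration 1/2 --
    FD 4: (26,0) -> (30,0) [heading=0, draw]
    BK 17: (30,0) -> (13,0) [heading=0, draw]
    -- iteration 2/2 --
    FD 4: (13,0) -> (17,0) [heading=0, draw]
    BK 17: (17,0) -> (0,0) [heading=0, draw]
  ]
]
Final: pos=(0,0), heading=0, 20 segment(s) drawn

Segment lengths:
  seg 1: (0,0) -> (12,0), length = 12
  seg 2: (12,0) -> (12,4), length = 4
  seg 3: (12,4) -> (12,-13), length = 17
  seg 4: (12,-13) -> (12,-9), length = 4
  seg 5: (12,-9) -> (12,-26), length = 17
  seg 6: (12,-26) -> (12,-14), length = 12
  seg 7: (12,-14) -> (8,-14), length = 4
  seg 8: (8,-14) -> (25,-14), length = 17
  seg 9: (25,-14) -> (21,-14), length = 4
  seg 10: (21,-14) -> (38,-14), length = 17
  seg 11: (38,-14) -> (26,-14), length = 12
  seg 12: (26,-14) -> (26,-18), length = 4
  seg 13: (26,-18) -> (26,-1), length = 17
  seg 14: (26,-1) -> (26,-5), length = 4
  seg 15: (26,-5) -> (26,12), length = 17
  seg 16: (26,12) -> (26,0), length = 12
  seg 17: (26,0) -> (30,0), length = 4
  seg 18: (30,0) -> (13,0), length = 17
  seg 19: (13,0) -> (17,0), length = 4
  seg 20: (17,0) -> (0,0), length = 17
Total = 216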